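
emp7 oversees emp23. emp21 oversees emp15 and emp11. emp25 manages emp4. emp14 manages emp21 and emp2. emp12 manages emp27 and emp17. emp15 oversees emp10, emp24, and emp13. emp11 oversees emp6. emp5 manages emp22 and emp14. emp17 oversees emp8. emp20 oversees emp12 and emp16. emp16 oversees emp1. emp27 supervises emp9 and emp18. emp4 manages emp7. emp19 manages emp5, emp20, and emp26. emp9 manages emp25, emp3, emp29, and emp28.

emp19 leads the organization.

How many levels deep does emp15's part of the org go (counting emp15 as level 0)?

The longest chain under emp15 runs emp15 → emp13, which is 1 level below emp15.

1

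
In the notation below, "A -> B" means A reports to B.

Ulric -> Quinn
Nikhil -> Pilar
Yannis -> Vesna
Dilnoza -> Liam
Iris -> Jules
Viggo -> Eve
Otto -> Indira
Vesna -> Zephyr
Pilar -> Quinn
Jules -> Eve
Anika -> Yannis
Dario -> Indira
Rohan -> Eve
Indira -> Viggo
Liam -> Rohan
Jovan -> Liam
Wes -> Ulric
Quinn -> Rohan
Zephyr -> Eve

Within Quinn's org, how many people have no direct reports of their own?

The people in Quinn's organization with no one reporting to them are Nikhil, Wes. That is 2.

2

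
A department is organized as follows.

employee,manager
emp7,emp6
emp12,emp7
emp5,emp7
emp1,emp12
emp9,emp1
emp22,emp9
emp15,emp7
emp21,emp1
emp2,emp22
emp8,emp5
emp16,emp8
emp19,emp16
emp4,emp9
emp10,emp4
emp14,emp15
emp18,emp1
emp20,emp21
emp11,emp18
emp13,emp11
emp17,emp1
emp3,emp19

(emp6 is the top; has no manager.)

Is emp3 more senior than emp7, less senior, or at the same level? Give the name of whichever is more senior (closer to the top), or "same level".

emp7

emp3 is 6 levels below emp6; emp7 is 1. emp7 is higher.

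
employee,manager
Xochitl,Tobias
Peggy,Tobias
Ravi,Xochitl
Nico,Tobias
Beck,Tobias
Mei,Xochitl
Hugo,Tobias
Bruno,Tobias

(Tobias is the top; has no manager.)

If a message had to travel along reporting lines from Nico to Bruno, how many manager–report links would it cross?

2

Nico is 1 level below Tobias, and Bruno is 1 level below Tobias (their lowest common manager). The shortest path runs up from Nico to Tobias and back down to Bruno: 1 + 1 = 2 links.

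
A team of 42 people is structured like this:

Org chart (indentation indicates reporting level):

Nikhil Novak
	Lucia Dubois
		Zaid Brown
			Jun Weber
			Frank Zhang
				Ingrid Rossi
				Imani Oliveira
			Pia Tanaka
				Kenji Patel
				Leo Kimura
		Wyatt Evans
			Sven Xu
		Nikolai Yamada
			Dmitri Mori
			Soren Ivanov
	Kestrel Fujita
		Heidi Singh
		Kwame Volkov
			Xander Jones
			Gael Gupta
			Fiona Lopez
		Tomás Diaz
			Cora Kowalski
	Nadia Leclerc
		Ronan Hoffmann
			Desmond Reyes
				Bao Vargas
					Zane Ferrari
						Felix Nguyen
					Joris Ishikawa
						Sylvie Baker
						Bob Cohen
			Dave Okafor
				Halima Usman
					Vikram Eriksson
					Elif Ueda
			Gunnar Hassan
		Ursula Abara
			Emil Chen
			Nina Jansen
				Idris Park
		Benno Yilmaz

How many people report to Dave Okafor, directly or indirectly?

3

Dave Okafor directly manages Halima Usman. Under Halima Usman: Elif Ueda, Vikram Eriksson (2). That's 3 in total.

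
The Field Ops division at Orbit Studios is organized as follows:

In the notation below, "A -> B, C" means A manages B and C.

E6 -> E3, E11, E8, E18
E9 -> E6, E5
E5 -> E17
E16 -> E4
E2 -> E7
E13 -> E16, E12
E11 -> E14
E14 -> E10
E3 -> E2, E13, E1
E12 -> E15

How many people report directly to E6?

4

E6 directly manages E3, E11, E8, E18. That is 4 direct reports.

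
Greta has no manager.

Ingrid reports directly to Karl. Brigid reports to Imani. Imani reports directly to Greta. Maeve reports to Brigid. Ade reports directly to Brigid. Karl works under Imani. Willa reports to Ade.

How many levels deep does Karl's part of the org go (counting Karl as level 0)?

The longest chain under Karl runs Karl → Ingrid, which is 1 level below Karl.

1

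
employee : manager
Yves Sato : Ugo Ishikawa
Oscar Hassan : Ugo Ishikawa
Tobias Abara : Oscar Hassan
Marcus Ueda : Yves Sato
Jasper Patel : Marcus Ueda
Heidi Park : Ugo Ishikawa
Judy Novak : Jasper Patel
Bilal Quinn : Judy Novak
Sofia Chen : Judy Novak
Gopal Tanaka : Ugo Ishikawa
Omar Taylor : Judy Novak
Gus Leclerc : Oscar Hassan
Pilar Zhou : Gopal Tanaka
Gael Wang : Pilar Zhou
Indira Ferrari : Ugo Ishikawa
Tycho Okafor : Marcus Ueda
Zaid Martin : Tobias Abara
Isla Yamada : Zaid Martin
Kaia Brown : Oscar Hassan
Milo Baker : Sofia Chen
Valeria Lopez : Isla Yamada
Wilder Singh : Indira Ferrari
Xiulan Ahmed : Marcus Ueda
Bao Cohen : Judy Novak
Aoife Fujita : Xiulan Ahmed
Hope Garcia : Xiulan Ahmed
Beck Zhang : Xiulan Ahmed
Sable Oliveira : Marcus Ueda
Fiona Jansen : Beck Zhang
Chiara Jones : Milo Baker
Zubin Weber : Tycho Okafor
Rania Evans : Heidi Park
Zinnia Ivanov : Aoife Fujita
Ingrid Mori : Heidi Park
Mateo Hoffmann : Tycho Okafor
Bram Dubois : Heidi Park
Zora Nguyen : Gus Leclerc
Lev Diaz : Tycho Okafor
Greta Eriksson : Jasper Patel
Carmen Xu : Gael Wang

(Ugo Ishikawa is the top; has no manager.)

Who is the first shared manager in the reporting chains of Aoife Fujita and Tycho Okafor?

Aoife Fujita's chain of managers is Xiulan Ahmed, Marcus Ueda, Yves Sato, Ugo Ishikawa. Tycho Okafor's chain of managers is Marcus Ueda, Yves Sato, Ugo Ishikawa. The first manager that appears in both chains is Marcus Ueda.

Marcus Ueda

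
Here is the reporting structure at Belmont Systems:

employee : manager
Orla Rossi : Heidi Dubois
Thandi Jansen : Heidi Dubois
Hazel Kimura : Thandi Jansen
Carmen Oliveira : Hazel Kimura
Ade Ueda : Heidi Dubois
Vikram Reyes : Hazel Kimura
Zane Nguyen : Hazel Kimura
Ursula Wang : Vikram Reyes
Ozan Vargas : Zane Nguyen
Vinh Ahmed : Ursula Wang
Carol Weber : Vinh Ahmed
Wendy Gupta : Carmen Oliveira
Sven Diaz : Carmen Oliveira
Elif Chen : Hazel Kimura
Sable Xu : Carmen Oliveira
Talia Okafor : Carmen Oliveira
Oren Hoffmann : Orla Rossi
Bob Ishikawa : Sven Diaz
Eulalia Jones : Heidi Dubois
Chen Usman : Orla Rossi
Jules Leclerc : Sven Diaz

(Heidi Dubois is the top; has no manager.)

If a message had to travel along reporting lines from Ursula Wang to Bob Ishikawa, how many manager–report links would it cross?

5

Ursula Wang is 2 levels below Hazel Kimura, and Bob Ishikawa is 3 levels below Hazel Kimura (their lowest common manager). The shortest path runs up from Ursula Wang to Hazel Kimura and back down to Bob Ishikawa: 2 + 3 = 5 links.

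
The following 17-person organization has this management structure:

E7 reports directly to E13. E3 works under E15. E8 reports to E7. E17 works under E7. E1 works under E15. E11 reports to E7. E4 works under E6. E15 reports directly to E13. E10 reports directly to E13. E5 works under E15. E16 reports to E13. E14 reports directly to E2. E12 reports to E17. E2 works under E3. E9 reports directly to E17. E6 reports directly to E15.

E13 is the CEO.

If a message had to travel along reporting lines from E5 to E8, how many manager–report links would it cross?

4

E5 is 2 levels below E13, and E8 is 2 levels below E13 (their lowest common manager). The shortest path runs up from E5 to E13 and back down to E8: 2 + 2 = 4 links.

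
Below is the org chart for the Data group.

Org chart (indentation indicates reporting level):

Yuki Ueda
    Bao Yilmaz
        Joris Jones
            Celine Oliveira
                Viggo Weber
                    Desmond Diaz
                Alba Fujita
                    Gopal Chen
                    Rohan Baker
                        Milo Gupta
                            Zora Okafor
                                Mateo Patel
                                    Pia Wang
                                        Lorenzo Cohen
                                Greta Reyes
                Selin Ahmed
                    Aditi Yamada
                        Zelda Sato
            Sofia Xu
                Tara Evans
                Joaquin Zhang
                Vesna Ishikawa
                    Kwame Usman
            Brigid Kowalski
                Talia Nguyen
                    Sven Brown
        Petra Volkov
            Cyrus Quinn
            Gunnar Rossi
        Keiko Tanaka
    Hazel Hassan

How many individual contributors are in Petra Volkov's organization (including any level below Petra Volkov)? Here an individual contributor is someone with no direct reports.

The people in Petra Volkov's organization with no one reporting to them are Gunnar Rossi, Cyrus Quinn. That is 2.

2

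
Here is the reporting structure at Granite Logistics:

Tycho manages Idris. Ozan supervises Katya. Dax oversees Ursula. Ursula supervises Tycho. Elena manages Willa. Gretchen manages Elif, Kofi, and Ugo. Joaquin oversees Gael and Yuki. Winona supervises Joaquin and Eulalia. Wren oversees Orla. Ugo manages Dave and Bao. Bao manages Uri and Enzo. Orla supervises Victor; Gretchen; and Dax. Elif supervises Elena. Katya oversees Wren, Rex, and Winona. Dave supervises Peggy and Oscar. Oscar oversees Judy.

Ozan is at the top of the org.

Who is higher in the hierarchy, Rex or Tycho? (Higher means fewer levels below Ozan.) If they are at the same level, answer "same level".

Rex is 2 levels below Ozan; Tycho is 6. Rex is higher.

Rex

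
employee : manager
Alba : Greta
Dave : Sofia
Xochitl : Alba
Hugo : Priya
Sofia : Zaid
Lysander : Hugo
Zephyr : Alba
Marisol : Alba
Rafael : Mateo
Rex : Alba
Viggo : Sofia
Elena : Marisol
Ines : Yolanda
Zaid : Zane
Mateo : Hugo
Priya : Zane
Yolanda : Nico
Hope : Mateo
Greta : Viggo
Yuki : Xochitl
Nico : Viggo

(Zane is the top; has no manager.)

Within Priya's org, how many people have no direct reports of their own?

The people in Priya's organization with no one reporting to them are Lysander, Rafael, Hope. That is 3.

3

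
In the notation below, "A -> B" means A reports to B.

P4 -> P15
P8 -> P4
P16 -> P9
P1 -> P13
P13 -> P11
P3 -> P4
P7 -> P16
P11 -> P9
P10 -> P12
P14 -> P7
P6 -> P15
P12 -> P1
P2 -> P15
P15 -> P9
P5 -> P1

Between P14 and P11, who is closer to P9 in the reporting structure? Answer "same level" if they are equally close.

P11

P14 is 3 levels below P9; P11 is 1. P11 is higher.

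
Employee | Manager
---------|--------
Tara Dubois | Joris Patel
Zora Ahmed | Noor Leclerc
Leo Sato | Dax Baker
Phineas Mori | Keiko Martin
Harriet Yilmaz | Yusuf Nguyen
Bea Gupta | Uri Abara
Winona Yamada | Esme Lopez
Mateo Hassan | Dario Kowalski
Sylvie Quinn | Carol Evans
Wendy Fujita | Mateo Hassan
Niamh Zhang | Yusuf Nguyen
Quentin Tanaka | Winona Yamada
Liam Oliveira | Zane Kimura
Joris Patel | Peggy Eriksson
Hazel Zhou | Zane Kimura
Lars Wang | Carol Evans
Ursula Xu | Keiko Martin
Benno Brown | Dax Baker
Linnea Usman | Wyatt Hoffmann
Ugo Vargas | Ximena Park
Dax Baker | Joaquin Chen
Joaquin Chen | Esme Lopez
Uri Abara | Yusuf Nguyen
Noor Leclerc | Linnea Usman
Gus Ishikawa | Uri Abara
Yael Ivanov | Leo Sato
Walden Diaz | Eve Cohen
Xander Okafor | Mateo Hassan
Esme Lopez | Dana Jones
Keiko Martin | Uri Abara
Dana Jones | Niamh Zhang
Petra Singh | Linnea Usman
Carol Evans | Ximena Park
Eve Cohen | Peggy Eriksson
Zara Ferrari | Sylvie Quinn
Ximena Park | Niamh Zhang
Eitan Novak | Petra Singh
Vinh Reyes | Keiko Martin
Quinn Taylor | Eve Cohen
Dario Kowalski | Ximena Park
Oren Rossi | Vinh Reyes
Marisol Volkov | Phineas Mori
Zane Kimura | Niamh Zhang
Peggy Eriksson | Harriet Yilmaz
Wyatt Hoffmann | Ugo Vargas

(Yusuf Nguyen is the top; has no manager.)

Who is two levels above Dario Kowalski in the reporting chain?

Dario Kowalski reports to Ximena Park, and Ximena Park reports to Niamh Zhang. So Dario Kowalski's skip-level manager is Niamh Zhang.

Niamh Zhang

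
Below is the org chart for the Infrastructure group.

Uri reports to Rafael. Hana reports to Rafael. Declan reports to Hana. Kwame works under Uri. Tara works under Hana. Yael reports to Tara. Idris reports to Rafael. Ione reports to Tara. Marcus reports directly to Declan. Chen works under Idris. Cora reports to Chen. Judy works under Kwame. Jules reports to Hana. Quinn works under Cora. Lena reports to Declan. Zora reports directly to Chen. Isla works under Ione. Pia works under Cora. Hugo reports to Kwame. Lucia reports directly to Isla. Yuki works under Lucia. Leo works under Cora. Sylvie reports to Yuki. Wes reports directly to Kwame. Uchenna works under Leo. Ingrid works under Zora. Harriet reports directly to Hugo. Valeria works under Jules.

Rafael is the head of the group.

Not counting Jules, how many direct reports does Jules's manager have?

2

Jules reports to Hana. Hana's other direct reports are Declan, Tara — 2 peers.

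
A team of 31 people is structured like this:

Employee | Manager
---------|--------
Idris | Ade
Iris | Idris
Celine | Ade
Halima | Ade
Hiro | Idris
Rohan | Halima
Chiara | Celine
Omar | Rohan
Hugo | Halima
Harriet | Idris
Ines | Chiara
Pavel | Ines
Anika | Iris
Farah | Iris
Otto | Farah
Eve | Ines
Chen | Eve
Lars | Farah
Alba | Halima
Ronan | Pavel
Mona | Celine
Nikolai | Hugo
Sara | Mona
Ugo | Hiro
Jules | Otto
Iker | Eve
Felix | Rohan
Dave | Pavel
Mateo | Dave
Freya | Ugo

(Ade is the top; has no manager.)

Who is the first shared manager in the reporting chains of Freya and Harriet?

Freya's chain of managers is Ugo, Hiro, Idris, Ade. Harriet's chain of managers is Idris, Ade. The first manager that appears in both chains is Idris.

Idris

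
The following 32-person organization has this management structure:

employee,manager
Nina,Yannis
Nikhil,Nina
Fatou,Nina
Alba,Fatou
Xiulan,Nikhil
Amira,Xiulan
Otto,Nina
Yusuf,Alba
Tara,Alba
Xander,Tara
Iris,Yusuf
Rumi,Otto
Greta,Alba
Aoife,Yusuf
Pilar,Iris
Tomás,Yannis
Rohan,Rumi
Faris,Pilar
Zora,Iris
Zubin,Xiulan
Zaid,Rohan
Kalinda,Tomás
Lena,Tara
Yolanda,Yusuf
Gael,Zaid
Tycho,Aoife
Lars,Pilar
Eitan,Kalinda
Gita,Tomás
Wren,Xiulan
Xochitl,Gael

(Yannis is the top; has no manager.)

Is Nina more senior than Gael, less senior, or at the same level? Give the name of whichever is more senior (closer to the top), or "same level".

Nina is 1 level below Yannis; Gael is 6. Nina is higher.

Nina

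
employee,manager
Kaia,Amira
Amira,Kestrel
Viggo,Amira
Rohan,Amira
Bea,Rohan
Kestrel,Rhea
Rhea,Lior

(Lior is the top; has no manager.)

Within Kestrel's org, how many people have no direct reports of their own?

3

The people in Kestrel's organization with no one reporting to them are Viggo, Kaia, Bea. That is 3.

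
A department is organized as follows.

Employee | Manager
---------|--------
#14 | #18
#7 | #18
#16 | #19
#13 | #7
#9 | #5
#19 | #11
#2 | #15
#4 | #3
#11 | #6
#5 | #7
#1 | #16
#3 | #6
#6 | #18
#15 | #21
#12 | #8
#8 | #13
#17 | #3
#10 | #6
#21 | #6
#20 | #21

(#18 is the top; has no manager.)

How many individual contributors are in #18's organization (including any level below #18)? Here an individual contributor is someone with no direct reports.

The people in #18's organization with no one reporting to them are #14, #12, #9, #10, #1, #17, #4, #2, #20. That is 9.

9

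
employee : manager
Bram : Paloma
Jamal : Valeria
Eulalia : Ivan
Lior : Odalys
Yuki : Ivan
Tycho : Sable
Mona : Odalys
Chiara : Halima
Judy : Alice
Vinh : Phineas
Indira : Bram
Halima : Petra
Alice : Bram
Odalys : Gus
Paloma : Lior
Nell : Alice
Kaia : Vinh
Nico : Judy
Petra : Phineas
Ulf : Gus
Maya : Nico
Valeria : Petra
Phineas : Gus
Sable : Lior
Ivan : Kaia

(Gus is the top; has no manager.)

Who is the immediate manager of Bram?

Bram reports directly to Paloma.

Paloma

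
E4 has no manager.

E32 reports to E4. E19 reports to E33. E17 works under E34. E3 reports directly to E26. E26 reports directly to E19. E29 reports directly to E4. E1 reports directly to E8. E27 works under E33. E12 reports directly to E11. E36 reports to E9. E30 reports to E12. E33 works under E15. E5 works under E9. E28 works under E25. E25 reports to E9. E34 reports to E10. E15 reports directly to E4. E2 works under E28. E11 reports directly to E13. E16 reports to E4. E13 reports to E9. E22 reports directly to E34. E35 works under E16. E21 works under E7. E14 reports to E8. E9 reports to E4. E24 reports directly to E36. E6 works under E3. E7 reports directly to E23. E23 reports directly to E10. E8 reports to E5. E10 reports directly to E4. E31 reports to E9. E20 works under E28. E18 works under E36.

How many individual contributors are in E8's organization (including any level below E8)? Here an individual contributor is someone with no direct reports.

The people in E8's organization with no one reporting to them are E1, E14. That is 2.

2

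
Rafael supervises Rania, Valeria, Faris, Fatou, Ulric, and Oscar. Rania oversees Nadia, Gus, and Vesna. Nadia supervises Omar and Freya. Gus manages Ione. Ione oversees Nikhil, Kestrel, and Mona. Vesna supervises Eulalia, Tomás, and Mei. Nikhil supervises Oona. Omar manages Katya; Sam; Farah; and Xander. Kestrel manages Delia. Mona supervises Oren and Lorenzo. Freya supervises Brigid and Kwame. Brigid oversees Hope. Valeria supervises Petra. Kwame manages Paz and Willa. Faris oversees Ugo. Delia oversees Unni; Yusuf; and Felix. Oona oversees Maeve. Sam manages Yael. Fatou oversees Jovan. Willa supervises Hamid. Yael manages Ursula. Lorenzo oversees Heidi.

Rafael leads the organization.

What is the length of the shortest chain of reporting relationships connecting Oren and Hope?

8

Oren is 4 levels below Rania, and Hope is 4 levels below Rania (their lowest common manager). The shortest path runs up from Oren to Rania and back down to Hope: 4 + 4 = 8 links.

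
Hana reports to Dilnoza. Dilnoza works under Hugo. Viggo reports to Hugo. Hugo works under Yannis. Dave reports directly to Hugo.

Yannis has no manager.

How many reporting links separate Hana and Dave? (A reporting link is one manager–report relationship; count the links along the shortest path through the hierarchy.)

3

Hana is 2 levels below Hugo, and Dave is 1 level below Hugo (their lowest common manager). The shortest path runs up from Hana to Hugo and back down to Dave: 2 + 1 = 3 links.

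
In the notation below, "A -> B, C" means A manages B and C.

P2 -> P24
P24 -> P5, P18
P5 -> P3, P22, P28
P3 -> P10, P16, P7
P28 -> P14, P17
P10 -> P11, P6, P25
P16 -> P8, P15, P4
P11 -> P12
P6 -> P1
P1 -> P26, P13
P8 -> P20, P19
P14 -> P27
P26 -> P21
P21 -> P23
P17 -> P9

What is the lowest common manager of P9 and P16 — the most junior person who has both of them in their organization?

P9's chain of managers is P17, P28, P5, P24, P2. P16's chain of managers is P3, P5, P24, P2. The first manager that appears in both chains is P5.

P5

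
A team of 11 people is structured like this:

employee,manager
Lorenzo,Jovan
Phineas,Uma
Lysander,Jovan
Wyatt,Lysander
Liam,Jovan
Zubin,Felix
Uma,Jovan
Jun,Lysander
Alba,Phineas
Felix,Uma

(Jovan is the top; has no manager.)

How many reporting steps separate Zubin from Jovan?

3

Chain from Zubin up to Jovan: Zubin → Felix → Uma → Jovan. That is 3 steps up, so Zubin is 3 levels below Jovan.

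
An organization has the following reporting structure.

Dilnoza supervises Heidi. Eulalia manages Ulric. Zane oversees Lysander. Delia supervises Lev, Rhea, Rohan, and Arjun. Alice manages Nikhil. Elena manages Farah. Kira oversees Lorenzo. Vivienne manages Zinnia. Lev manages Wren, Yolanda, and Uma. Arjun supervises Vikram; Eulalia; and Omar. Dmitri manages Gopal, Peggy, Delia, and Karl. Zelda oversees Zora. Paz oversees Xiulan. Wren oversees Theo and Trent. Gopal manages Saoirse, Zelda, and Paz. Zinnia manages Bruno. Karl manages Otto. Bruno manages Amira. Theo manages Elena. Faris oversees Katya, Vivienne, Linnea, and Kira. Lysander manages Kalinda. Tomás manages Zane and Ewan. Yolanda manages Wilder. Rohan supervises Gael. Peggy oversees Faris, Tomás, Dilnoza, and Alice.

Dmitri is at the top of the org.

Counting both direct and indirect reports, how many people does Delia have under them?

Delia directly manages Lev, Rhea, Rohan, Arjun. Under Lev: Uma, Yolanda, Wilder, Wren, Trent, Theo, Elena, Farah (8). Rhea has no reports. Under Rohan: Gael (1). Under Arjun: Vikram, Omar, Eulalia, Ulric (4). So Delia's organization is 4 direct reports plus everyone under them: 9 + 1 + 2 + 5 = 17.

17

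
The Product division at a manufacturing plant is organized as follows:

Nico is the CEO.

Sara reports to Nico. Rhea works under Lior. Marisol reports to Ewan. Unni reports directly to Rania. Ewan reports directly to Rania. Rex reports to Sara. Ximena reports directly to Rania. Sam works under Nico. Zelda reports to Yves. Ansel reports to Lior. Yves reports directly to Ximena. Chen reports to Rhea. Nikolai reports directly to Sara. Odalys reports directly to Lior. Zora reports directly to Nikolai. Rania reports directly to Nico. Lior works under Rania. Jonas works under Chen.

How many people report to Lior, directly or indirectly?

5

Lior directly manages Odalys, Rhea, Ansel. Odalys has no reports. Under Rhea: Chen, Jonas (2). Ansel has no reports. So Lior's organization is 3 direct reports plus everyone under them: 1 + 3 + 1 = 5.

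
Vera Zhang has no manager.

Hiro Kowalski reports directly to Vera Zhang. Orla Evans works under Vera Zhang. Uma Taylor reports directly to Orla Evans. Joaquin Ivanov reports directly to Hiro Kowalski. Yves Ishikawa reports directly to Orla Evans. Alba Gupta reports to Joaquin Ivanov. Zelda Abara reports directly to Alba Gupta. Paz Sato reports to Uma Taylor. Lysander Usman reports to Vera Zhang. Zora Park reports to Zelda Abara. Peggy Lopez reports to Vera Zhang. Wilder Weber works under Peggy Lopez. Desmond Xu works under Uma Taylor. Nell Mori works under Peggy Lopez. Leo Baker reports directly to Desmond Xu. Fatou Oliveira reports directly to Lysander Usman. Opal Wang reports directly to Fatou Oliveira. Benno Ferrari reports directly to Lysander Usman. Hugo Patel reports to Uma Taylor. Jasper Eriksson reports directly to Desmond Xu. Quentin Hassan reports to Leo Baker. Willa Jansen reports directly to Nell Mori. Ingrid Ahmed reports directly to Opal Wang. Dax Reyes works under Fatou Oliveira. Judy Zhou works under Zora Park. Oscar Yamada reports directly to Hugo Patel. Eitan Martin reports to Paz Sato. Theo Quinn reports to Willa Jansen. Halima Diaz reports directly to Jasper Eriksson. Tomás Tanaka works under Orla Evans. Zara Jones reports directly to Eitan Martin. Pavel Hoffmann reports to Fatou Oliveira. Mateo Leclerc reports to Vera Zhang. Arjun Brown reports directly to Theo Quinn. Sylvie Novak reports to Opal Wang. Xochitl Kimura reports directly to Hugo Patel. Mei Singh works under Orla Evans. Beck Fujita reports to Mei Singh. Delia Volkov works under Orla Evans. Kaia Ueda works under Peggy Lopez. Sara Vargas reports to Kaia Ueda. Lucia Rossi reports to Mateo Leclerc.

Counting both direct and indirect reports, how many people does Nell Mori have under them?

Nell Mori directly manages Willa Jansen. Under Willa Jansen: Theo Quinn, Arjun Brown (2). That's 3 in total.

3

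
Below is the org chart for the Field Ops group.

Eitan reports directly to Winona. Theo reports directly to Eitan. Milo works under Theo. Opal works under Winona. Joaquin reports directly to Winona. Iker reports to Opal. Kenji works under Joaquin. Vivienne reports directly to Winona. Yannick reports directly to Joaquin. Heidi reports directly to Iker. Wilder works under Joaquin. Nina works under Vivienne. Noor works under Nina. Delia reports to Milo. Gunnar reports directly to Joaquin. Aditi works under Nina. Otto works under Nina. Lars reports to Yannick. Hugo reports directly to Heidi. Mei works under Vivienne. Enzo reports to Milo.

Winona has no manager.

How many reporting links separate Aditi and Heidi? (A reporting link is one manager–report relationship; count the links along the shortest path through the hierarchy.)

Aditi is 3 levels below Winona, and Heidi is 3 levels below Winona (their lowest common manager). The shortest path runs up from Aditi to Winona and back down to Heidi: 3 + 3 = 6 links.

6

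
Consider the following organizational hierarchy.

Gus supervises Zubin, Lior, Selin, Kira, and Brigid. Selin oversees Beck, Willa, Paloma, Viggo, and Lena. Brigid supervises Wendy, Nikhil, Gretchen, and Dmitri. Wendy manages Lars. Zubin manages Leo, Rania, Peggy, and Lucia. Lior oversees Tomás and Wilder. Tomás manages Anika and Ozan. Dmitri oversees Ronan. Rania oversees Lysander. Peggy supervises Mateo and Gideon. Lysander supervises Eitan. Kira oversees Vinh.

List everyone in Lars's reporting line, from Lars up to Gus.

Lars -> Wendy -> Brigid -> Gus

Lars reports to Wendy. Wendy reports to Brigid. Brigid reports to Gus. Gus is at the top.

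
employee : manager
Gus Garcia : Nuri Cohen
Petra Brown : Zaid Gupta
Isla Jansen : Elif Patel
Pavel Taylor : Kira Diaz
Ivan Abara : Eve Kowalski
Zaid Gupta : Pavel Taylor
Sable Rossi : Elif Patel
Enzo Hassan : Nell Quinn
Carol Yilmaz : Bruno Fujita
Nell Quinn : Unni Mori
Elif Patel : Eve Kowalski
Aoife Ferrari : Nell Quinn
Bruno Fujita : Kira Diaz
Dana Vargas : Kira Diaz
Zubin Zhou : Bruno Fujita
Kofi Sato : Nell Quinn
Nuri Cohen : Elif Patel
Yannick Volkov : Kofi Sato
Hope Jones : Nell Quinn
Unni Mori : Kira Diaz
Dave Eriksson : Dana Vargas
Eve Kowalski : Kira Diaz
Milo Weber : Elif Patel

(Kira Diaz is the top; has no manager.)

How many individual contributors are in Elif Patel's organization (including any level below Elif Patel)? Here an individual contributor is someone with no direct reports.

4

The people in Elif Patel's organization with no one reporting to them are Milo Weber, Gus Garcia, Isla Jansen, Sable Rossi. That is 4.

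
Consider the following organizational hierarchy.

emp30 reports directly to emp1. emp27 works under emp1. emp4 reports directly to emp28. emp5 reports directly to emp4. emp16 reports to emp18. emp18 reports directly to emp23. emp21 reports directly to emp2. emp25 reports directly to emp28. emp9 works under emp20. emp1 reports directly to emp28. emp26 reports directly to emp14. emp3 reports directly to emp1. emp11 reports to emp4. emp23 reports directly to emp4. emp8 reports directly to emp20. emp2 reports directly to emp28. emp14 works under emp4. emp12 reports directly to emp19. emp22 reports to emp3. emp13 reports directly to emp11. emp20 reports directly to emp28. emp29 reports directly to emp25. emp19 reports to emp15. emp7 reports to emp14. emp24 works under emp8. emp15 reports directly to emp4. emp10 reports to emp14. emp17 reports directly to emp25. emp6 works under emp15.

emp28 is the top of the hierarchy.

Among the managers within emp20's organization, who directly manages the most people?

emp20

Direct-report counts within emp20's organization: emp20 has 2; emp8 has 1. The largest is 2, held by emp20.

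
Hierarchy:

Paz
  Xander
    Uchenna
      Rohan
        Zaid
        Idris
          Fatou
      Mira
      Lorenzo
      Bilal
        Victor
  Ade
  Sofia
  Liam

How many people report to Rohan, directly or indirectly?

Rohan directly manages Zaid, Idris. Zaid has no reports. Under Idris: Fatou (1). So Rohan's organization is 2 direct reports plus everyone under them: 1 + 2 = 3.

3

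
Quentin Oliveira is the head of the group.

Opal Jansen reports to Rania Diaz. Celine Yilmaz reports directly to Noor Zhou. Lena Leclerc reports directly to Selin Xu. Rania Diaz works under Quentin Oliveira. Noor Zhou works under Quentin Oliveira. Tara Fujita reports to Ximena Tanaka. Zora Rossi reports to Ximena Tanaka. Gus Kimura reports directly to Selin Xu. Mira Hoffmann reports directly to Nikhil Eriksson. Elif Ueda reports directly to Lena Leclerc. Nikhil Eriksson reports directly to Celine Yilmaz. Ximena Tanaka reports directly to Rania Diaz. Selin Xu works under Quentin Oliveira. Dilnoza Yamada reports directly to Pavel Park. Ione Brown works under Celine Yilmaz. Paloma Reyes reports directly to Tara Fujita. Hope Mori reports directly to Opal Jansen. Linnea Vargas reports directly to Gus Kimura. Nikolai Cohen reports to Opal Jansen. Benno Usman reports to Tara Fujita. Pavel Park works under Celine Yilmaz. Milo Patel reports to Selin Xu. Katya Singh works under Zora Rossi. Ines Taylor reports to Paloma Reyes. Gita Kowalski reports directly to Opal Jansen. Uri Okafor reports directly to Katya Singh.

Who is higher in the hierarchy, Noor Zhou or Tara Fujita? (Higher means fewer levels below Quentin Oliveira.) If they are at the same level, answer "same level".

Noor Zhou is 1 level below Quentin Oliveira; Tara Fujita is 3. Noor Zhou is higher.

Noor Zhou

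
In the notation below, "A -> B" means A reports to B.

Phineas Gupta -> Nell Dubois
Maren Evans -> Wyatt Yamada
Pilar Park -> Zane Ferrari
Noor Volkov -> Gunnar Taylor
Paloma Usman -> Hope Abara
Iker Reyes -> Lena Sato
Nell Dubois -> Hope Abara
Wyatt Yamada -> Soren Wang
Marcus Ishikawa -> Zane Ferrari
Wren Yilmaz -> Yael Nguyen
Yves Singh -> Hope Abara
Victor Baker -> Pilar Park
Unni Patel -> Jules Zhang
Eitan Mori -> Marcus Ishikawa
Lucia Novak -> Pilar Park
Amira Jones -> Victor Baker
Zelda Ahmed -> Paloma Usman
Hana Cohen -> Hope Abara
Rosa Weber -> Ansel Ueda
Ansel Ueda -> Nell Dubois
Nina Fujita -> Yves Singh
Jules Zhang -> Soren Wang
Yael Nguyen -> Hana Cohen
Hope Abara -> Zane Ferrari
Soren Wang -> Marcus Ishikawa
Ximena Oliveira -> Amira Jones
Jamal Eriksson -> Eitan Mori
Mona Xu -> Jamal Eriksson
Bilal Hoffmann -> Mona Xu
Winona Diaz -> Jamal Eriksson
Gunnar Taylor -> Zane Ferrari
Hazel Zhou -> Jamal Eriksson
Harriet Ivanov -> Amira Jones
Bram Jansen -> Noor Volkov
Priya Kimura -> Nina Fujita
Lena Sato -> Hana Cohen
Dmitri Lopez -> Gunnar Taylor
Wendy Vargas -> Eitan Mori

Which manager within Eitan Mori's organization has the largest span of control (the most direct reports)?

Jamal Eriksson

Direct-report counts within Eitan Mori's organization: Eitan Mori has 2; Jamal Eriksson has 3; Mona Xu has 1. The largest is 3, held by Jamal Eriksson.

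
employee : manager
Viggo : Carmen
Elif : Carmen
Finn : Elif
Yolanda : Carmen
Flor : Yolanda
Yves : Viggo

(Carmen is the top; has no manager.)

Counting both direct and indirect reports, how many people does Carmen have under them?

6

Carmen directly manages Viggo, Elif, Yolanda. Under Viggo: Yves (1). Under Elif: Finn (1). Under Yolanda: Flor (1). So Carmen's organization is 3 direct reports plus everyone under them: 2 + 2 + 2 = 6.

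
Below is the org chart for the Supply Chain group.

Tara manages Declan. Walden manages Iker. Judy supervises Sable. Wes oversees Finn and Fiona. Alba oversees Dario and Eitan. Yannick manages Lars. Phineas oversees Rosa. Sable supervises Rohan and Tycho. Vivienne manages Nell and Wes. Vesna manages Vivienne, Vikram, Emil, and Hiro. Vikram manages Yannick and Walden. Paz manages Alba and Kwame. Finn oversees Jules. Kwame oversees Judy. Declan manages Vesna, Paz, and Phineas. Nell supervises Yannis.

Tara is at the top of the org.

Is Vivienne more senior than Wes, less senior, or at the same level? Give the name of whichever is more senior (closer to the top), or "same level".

Vivienne is 3 levels below Tara; Wes is 4. Vivienne is higher.

Vivienne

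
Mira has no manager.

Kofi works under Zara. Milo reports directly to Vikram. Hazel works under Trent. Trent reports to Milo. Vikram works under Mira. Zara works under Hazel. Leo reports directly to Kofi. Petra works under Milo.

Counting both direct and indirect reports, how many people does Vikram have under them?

7

Vikram directly manages Milo. Under Milo: Petra, Trent, Hazel, Zara, Kofi, Leo (6). That's 7 in total.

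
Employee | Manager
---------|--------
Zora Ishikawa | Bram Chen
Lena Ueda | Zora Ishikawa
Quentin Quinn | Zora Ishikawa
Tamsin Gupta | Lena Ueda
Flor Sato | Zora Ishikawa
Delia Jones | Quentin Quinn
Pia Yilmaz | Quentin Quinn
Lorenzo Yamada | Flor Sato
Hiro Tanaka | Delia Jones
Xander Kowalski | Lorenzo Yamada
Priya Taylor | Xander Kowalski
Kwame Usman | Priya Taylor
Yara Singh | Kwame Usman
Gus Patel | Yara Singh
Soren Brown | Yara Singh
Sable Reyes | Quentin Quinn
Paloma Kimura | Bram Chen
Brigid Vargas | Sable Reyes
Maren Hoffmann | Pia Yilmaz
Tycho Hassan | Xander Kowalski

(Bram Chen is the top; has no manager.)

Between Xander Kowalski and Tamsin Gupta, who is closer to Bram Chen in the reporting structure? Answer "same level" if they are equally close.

Tamsin Gupta

Xander Kowalski is 4 levels below Bram Chen; Tamsin Gupta is 3. Tamsin Gupta is higher.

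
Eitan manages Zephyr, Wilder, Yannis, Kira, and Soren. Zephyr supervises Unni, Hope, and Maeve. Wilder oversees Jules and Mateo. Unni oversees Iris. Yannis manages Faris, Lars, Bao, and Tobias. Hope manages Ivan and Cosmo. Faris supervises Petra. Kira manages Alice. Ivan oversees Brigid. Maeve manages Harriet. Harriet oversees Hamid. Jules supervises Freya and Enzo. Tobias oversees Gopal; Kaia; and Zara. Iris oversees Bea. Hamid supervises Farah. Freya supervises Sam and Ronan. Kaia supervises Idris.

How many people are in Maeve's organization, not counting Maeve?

3

Maeve directly manages Harriet. Under Harriet: Hamid, Farah (2). That's 3 in total.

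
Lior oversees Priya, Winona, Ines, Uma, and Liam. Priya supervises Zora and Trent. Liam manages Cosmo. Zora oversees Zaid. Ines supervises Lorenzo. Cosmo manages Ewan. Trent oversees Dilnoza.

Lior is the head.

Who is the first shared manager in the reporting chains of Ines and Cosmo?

Ines's chain of managers is Lior. Cosmo's chain of managers is Liam, Lior. The first manager that appears in both chains is Lior.

Lior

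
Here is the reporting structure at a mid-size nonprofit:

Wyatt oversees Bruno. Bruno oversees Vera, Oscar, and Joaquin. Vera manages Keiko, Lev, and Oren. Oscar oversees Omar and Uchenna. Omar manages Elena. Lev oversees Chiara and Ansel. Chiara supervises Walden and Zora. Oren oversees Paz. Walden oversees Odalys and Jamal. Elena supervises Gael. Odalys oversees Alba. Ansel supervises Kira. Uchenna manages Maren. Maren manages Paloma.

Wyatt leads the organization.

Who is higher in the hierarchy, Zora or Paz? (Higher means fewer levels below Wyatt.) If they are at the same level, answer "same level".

Paz

Zora is 5 levels below Wyatt; Paz is 4. Paz is higher.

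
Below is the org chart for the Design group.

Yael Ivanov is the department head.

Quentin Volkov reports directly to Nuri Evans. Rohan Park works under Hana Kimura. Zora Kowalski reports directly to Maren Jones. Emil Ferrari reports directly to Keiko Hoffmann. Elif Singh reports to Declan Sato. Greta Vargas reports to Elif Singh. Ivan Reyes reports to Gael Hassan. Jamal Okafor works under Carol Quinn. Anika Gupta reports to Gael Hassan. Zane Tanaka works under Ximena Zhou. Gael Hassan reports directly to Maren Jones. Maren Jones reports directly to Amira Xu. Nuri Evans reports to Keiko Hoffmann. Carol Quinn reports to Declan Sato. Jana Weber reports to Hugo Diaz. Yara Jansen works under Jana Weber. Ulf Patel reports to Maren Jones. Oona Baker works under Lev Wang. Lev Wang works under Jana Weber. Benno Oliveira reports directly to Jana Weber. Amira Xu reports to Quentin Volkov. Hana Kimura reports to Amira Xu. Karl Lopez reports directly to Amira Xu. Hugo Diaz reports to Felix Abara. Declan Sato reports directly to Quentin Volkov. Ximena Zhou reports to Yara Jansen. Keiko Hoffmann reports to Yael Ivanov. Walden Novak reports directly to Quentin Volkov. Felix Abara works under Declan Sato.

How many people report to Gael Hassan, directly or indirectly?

Gael Hassan directly manages Ivan Reyes, Anika Gupta. Ivan Reyes has no reports. Anika Gupta has no reports. So Gael Hassan's organization is 2 direct reports plus everyone under them: 1 + 1 = 2.

2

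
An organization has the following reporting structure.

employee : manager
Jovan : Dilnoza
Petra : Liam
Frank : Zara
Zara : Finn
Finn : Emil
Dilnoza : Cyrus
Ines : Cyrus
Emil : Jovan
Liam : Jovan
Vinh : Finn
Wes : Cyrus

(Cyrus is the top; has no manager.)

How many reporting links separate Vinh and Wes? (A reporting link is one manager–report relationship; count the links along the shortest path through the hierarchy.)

6

Vinh is 5 levels below Cyrus, and Wes is 1 level below Cyrus (their lowest common manager). The shortest path runs up from Vinh to Cyrus and back down to Wes: 5 + 1 = 6 links.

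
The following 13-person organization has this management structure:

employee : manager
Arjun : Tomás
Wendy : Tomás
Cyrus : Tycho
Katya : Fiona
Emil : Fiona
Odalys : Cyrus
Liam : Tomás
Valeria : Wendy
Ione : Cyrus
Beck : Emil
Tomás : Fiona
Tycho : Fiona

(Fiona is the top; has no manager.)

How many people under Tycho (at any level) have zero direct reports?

The people in Tycho's organization with no one reporting to them are Odalys, Ione. That is 2.

2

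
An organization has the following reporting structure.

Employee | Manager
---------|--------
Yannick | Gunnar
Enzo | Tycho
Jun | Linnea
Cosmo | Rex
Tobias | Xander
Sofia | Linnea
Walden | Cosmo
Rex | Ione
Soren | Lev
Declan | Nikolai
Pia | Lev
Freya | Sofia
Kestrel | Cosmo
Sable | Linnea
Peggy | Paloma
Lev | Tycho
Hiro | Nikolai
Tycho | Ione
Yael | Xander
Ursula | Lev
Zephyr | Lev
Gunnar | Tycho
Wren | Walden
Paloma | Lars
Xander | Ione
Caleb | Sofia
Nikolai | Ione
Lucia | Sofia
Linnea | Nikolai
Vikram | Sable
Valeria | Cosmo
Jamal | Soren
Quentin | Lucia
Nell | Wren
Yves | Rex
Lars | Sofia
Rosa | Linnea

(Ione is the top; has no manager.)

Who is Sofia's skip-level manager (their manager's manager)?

Sofia reports to Linnea, and Linnea reports to Nikolai. So Sofia's skip-level manager is Nikolai.

Nikolai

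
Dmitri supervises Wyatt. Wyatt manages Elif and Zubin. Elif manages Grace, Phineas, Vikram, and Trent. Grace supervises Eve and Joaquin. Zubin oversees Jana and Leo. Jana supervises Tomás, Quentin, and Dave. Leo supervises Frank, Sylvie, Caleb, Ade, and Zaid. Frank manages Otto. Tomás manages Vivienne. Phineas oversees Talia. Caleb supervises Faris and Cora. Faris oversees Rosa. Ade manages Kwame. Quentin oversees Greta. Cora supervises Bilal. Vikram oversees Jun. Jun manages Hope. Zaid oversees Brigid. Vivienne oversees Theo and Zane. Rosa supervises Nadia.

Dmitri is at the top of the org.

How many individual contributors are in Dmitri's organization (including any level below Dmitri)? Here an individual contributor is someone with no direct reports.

15

The people in Dmitri's organization with no one reporting to them are Brigid, Kwame, Bilal, Nadia, Sylvie, Otto, Dave, Greta, Zane, Theo, Trent, Hope, Talia, Eve, Joaquin. That is 15.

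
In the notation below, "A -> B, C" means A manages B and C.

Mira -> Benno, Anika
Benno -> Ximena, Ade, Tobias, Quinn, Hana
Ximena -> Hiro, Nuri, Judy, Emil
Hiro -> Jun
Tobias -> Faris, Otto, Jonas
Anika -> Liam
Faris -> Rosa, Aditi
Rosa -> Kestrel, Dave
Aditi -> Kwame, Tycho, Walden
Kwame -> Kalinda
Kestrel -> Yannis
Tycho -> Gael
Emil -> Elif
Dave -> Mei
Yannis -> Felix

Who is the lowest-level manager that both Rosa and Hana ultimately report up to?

Benno

Rosa's chain of managers is Faris, Tobias, Benno, Mira. Hana's chain of managers is Benno, Mira. The first manager that appears in both chains is Benno.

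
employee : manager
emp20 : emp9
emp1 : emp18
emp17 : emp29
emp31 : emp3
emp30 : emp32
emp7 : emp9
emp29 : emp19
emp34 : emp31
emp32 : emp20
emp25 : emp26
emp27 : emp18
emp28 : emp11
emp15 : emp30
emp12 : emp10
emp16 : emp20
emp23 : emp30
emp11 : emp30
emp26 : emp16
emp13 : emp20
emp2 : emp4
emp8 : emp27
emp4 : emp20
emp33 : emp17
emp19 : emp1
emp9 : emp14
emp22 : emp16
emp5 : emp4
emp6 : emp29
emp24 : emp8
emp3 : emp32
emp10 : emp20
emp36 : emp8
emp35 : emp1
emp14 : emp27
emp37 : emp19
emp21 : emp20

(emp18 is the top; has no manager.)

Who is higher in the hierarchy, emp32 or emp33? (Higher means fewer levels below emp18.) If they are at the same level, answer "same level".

same level

Both emp32 and emp33 are 5 levels below emp18.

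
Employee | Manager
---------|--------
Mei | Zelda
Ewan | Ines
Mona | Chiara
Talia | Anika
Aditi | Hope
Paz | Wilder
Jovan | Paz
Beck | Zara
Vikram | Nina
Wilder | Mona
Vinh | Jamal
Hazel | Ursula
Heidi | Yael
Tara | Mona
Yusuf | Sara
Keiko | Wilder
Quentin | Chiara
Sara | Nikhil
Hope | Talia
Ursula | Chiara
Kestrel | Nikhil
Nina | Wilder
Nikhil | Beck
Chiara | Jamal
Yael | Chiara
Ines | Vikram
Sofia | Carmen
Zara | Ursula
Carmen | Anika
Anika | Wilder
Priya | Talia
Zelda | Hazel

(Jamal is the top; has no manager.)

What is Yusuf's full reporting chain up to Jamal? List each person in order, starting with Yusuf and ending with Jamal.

Yusuf reports to Sara. Sara reports to Nikhil. Nikhil reports to Beck. Beck reports to Zara. Zara reports to Ursula. Ursula reports to Chiara. Chiara reports to Jamal. Jamal is at the top.

Yusuf -> Sara -> Nikhil -> Beck -> Zara -> Ursula -> Chiara -> Jamal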